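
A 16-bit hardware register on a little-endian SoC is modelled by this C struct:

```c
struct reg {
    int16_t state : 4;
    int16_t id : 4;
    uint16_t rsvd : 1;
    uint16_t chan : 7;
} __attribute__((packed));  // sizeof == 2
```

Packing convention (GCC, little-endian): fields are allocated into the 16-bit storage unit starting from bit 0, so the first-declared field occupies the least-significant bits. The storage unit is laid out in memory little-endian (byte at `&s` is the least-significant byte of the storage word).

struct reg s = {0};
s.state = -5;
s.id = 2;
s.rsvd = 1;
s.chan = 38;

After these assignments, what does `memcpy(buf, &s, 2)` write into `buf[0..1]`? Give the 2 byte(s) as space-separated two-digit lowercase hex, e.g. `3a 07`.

2b 4d

state:4 = -5 → 0xb << 0 → word 0x000b
id:4 = 2 → 0x2 << 4 → word 0x002b
rsvd:1 = 1 → 0x1 << 8 → word 0x012b
chan:7 = 38 → 0x26 << 9 → word 0x4d2b
word = 0x4d2b → little-endian bytes:
  [0]=0x2b  [1]=0x4d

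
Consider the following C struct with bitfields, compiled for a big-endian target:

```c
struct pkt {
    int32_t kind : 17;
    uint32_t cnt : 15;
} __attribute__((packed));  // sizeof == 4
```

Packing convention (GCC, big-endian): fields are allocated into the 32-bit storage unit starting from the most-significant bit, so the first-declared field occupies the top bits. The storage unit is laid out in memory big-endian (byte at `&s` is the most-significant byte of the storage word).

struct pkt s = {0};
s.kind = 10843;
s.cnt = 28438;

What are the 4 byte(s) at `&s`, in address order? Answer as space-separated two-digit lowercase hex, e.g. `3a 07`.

kind (17b) val=10843 bits=0x2a5b at bit 15: 0x152d8000
cnt (15b) val=28438 bits=0x6f16 at bit 0: 0x152def16
word = 0x152def16 → big-endian bytes:
  [0]=0x15  [1]=0x2d  [2]=0xef  [3]=0x16

15 2d ef 16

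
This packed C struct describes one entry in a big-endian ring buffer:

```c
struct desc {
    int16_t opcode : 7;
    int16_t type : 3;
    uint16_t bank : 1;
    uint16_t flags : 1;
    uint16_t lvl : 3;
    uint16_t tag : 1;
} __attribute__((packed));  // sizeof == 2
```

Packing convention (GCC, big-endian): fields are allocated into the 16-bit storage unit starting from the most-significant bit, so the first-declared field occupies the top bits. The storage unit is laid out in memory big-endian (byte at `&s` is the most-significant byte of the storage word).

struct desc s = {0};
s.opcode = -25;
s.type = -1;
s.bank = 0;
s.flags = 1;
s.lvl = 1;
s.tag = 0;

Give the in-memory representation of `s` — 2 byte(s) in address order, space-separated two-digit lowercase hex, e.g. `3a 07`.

opcode:7 = -25 → 0x67 << 9 → word 0xce00
type:3 = -1 → 0x7 << 6 → word 0xcfc0
bank:1 = 0 → 0x0 << 5 → word 0xcfc0
flags:1 = 1 → 0x1 << 4 → word 0xcfd0
lvl:3 = 1 → 0x1 << 1 → word 0xcfd2
tag:1 = 0 → 0x0 << 0 → word 0xcfd2
word = 0xcfd2 → big-endian bytes:
  [0]=0xcf  [1]=0xd2

cf d2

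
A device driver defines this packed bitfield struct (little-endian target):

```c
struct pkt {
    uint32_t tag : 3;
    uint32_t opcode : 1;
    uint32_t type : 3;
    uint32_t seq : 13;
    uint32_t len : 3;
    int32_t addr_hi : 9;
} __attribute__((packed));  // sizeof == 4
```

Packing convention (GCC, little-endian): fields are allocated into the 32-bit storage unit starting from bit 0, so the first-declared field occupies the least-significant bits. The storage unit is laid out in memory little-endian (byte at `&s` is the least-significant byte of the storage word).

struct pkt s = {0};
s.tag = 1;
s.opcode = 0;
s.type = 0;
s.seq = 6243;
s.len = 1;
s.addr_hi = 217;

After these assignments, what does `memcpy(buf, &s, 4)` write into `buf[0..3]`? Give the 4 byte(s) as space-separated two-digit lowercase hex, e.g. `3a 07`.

81 31 9c 6c

tag:3 = 1 → 0x1 << 0 → word 0x00000001
opcode:1 = 0 → 0x0 << 3 → word 0x00000001
type:3 = 0 → 0x0 << 4 → word 0x00000001
seq:13 = 6243 → 0x1863 << 7 → word 0x000c3181
len:3 = 1 → 0x1 << 20 → word 0x001c3181
addr_hi:9 = 217 → 0xd9 << 23 → word 0x6c9c3181
word = 0x6c9c3181 → little-endian bytes:
  [0]=0x81  [1]=0x31  [2]=0x9c  [3]=0x6c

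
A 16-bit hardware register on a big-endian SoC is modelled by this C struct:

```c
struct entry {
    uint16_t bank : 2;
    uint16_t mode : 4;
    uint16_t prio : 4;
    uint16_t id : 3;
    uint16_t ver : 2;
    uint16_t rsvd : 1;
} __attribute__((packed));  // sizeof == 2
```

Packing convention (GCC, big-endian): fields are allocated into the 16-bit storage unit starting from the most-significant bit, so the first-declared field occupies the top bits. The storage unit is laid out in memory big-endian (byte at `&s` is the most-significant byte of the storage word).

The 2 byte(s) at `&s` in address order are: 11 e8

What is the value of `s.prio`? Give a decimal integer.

[0]=0x11 [1]=0xe8 (big-endian) → word 0x11e8
bank [14+:2] = (word>>14) & 0x3 = 0
mode [10+:4] = (word>>10) & 0xf = 4
prio [6+:4] = (word>>6) & 0xf = 7  ←
id [3+:3] = (word>>3) & 0x7 = 5
ver [1+:2] = (word>>1) & 0x3 = 0
rsvd [0+:1] = (word>>0) & 0x1 = 0

7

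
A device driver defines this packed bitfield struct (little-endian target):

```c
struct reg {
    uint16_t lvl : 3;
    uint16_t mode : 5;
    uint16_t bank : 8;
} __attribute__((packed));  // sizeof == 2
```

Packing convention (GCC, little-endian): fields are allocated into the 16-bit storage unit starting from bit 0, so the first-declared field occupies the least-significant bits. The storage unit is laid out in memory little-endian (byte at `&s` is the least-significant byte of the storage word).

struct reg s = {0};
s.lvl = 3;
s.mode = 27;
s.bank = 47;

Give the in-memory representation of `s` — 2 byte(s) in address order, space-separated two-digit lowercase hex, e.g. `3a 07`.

lvl:3 = 3 → 0x3 << 0 → word 0x0003
mode:5 = 27 → 0x1b << 3 → word 0x00db
bank:8 = 47 → 0x2f << 8 → word 0x2fdb
word = 0x2fdb → little-endian bytes:
  [0]=0xdb  [1]=0x2f

db 2f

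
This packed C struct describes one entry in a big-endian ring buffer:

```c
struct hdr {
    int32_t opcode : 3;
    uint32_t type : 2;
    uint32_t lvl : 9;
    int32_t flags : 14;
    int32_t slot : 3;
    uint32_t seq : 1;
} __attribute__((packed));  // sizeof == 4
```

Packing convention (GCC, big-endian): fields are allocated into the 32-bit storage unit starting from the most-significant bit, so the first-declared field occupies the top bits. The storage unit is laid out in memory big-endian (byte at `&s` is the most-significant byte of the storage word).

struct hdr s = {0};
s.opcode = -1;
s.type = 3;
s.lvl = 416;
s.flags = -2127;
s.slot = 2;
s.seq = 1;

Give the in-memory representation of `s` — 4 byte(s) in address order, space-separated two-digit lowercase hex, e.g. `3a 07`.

[29+:3] opcode=-1 & 0x7 = 0x7; word=0xe0000000
[27+:2] type=3 & 0x3 = 0x3; word=0xf8000000
[18+:9] lvl=416 & 0x1ff = 0x1a0; word=0xfe800000
[4+:14] flags=-2127 & 0x3fff = 0x37b1; word=0xfe837b10
[1+:3] slot=2 & 0x7 = 0x2; word=0xfe837b14
[0+:1] seq=1 & 0x1 = 0x1; word=0xfe837b15
word = 0xfe837b15 → big-endian bytes:
  [0]=0xfe  [1]=0x83  [2]=0x7b  [3]=0x15

fe 83 7b 15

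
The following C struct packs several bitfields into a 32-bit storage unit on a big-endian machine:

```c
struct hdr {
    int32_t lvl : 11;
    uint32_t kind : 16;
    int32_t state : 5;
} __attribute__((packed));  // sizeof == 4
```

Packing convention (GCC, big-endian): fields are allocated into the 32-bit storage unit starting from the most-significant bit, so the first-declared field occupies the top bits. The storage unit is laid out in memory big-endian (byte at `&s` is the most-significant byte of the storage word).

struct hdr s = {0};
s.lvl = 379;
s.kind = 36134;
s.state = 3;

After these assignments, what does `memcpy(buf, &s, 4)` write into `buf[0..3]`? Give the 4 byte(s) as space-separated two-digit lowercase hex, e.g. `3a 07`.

2f 71 a4 c3

[21+:11] lvl=379 & 0x7ff = 0x17b; word=0x2f600000
[5+:16] kind=36134 & 0xffff = 0x8d26; word=0x2f71a4c0
[0+:5] state=3 & 0x1f = 0x3; word=0x2f71a4c3
word = 0x2f71a4c3 → big-endian bytes:
  [0]=0x2f  [1]=0x71  [2]=0xa4  [3]=0xc3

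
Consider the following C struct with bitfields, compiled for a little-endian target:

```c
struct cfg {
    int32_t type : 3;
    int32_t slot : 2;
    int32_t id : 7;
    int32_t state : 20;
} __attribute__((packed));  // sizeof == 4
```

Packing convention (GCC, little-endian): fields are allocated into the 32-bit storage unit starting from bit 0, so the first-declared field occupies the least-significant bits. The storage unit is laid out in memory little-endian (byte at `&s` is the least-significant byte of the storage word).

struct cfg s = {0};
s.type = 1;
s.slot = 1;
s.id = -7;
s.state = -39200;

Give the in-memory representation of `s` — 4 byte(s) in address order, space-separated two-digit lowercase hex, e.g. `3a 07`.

type (3b) val=1 bits=0x1 at bit 0: 0x00000001
slot (2b) val=1 bits=0x1 at bit 3: 0x00000009
id (7b) val=-7 bits=0x79 at bit 5: 0x00000f29
state (20b) val=-39200 bits=0xf66e0 at bit 12: 0xf66e0f29
word = 0xf66e0f29 → little-endian bytes:
  [0]=0x29  [1]=0x0f  [2]=0x6e  [3]=0xf6

29 0f 6e f6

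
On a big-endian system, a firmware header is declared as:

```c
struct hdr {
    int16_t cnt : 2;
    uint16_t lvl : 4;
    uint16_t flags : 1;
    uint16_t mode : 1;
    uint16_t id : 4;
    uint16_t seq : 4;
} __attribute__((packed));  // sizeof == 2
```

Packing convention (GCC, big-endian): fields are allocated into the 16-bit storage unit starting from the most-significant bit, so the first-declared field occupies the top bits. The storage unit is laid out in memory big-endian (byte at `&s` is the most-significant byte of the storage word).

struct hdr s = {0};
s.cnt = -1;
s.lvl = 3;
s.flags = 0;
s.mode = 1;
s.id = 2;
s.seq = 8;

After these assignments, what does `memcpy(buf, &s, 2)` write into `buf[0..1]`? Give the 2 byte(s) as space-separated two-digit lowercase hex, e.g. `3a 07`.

cd 28

cnt:2 = -1 → 0x3 << 14 → word 0xc000
lvl:4 = 3 → 0x3 << 10 → word 0xcc00
flags:1 = 0 → 0x0 << 9 → word 0xcc00
mode:1 = 1 → 0x1 << 8 → word 0xcd00
id:4 = 2 → 0x2 << 4 → word 0xcd20
seq:4 = 8 → 0x8 << 0 → word 0xcd28
word = 0xcd28 → big-endian bytes:
  [0]=0xcd  [1]=0x28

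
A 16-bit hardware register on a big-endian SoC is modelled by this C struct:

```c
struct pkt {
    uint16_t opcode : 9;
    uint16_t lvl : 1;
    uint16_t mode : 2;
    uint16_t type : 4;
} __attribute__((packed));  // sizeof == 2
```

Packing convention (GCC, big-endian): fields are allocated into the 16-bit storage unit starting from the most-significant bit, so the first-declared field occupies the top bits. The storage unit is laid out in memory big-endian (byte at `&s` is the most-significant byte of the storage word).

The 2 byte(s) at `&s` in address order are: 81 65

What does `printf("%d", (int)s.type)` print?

5

[0]=0x81 [1]=0x65 (big-endian) → word 0x8165
opcode [7+:9] = (word>>7) & 0x1ff = 258
lvl [6+:1] = (word>>6) & 0x1 = 1
mode [4+:2] = (word>>4) & 0x3 = 2
type [0+:4] = (word>>0) & 0xf = 5  ←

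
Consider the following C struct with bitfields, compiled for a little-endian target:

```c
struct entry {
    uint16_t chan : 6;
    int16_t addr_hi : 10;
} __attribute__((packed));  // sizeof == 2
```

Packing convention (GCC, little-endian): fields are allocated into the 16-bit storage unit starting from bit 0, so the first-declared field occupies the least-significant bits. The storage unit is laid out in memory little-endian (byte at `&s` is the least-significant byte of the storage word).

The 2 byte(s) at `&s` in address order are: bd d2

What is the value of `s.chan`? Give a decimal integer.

61

[0]=0xbd [1]=0xd2 (little-endian) → word 0xd2bd
chan:6 @ bit 0 → (0xd2bd>>0)&0x3f = 0x3d  ←
addr_hi:10 @ bit 6 → (0xd2bd>>6)&0x3ff = 0x34a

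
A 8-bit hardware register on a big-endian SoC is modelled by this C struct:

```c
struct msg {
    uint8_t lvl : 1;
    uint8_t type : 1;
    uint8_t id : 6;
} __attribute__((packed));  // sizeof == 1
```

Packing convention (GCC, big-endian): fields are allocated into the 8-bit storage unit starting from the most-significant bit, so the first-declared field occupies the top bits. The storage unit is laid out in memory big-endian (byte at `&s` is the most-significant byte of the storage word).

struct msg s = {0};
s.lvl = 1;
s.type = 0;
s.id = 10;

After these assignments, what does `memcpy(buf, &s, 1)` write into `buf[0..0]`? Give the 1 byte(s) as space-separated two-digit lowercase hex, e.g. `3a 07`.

lvl:1 = 1 → 0x1 << 7 → word 0x80
type:1 = 0 → 0x0 << 6 → word 0x80
id:6 = 10 → 0xa << 0 → word 0x8a
word = 0x8a → big-endian bytes:
  [0]=0x8a

8a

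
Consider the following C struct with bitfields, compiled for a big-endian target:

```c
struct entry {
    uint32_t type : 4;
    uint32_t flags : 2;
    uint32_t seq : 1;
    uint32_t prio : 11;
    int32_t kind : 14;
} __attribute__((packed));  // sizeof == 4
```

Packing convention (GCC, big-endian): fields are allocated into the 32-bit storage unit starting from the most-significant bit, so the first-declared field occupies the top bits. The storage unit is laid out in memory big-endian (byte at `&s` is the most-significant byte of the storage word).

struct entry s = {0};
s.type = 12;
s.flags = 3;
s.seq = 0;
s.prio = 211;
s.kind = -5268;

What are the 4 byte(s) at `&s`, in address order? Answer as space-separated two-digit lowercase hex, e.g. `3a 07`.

cc 34 eb 6c

[28+:4] type=12 & 0xf = 0xc; word=0xc0000000
[26+:2] flags=3 & 0x3 = 0x3; word=0xcc000000
[25+:1] seq=0 & 0x1 = 0x0; word=0xcc000000
[14+:11] prio=211 & 0x7ff = 0xd3; word=0xcc34c000
[0+:14] kind=-5268 & 0x3fff = 0x2b6c; word=0xcc34eb6c
word = 0xcc34eb6c → big-endian bytes:
  [0]=0xcc  [1]=0x34  [2]=0xeb  [3]=0x6c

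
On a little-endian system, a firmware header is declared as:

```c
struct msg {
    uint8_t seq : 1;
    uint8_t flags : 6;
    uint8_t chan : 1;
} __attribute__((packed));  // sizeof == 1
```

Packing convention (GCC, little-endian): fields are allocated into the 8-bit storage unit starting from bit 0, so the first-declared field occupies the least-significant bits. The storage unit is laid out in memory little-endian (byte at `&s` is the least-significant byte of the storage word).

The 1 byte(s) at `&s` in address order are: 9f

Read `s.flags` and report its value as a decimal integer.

15

[0]=0x9f (little-endian) → word 0x9f
seq [0+:1] = (word>>0) & 0x1 = 1
flags [1+:6] = (word>>1) & 0x3f = 15  ←
chan [7+:1] = (word>>7) & 0x1 = 1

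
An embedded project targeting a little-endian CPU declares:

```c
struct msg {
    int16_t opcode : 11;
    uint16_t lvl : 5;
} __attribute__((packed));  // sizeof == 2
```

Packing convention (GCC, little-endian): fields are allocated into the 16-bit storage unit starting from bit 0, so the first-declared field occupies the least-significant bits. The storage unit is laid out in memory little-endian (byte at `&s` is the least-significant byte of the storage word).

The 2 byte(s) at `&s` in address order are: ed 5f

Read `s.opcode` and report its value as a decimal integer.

-19

[0]=0xed [1]=0x5f (little-endian) → word 0x5fed
opcode [0+:11] = (word>>0) & 0x7ff = 2029  ←
lvl [11+:5] = (word>>11) & 0x1f = 11
opcode signed 11b, MSB=1: 2029 - 2048 = -19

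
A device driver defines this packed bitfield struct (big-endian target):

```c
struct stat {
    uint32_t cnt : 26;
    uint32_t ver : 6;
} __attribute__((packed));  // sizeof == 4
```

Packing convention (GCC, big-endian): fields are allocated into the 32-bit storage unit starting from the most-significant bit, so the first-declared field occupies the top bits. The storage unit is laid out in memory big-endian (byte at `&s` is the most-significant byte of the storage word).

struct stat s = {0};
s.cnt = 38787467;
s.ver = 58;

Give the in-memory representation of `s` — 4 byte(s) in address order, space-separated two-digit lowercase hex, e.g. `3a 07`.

93 f6 62 fa

cnt:26 = 38787467 → 0x24fd98b << 6 → word 0x93f662c0
ver:6 = 58 → 0x3a << 0 → word 0x93f662fa
word = 0x93f662fa → big-endian bytes:
  [0]=0x93  [1]=0xf6  [2]=0x62  [3]=0xfa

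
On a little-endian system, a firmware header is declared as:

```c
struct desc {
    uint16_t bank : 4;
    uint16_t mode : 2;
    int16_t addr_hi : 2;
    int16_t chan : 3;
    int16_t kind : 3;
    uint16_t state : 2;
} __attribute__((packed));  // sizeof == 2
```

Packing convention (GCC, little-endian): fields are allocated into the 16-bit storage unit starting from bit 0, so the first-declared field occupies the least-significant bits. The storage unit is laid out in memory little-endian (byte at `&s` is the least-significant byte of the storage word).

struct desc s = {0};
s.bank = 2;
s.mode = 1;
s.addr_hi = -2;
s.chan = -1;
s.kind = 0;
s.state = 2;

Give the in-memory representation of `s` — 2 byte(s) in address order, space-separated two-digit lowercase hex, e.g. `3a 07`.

92 87

bank:4 = 2 → 0x2 << 0 → word 0x0002
mode:2 = 1 → 0x1 << 4 → word 0x0012
addr_hi:2 = -2 → 0x2 << 6 → word 0x0092
chan:3 = -1 → 0x7 << 8 → word 0x0792
kind:3 = 0 → 0x0 << 11 → word 0x0792
state:2 = 2 → 0x2 << 14 → word 0x8792
word = 0x8792 → little-endian bytes:
  [0]=0x92  [1]=0x87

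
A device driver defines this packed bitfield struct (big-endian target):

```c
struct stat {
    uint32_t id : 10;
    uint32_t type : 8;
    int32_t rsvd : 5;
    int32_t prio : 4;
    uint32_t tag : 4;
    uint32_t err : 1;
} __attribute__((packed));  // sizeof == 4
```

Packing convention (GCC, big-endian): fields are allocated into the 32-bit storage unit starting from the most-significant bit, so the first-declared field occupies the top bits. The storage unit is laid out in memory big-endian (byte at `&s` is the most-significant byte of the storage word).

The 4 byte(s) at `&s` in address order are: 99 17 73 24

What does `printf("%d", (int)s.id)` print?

[0]=0x99 [1]=0x17 [2]=0x73 [3]=0x24 (big-endian) → word 0x99177324
id:10 @ bit 22 → (0x99177324>>22)&0x3ff = 0x264  ←
type:8 @ bit 14 → (0x99177324>>14)&0xff = 0x5d
rsvd:5 @ bit 9 → (0x99177324>>9)&0x1f = 0x19
prio:4 @ bit 5 → (0x99177324>>5)&0xf = 0x9
tag:4 @ bit 1 → (0x99177324>>1)&0xf = 0x2
err:1 @ bit 0 → (0x99177324>>0)&0x1 = 0x0

612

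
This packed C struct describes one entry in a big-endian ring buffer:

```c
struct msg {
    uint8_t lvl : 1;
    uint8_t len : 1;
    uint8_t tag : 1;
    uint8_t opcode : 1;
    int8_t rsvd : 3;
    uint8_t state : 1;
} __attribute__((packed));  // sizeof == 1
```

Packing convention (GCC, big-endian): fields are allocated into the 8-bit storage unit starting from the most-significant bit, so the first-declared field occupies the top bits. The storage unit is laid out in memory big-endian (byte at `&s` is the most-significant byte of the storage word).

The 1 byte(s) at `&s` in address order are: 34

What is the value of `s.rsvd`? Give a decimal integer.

2

[0]=0x34 (big-endian) → word 0x34
lvl:1 @ bit 7 → (0x34>>7)&0x1 = 0x0
len:1 @ bit 6 → (0x34>>6)&0x1 = 0x0
tag:1 @ bit 5 → (0x34>>5)&0x1 = 0x1
opcode:1 @ bit 4 → (0x34>>4)&0x1 = 0x1
rsvd:3 @ bit 1 → (0x34>>1)&0x7 = 0x2  ←
state:1 @ bit 0 → (0x34>>0)&0x1 = 0x0
rsvd signed 3b, MSB=0: value = 2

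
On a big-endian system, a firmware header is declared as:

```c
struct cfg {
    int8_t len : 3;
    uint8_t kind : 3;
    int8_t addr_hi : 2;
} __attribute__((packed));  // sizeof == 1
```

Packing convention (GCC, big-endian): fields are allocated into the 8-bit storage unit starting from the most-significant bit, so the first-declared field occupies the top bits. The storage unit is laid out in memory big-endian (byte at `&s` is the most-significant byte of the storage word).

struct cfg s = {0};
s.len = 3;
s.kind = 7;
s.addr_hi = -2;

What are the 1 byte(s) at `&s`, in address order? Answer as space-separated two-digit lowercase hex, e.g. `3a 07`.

len (3b) val=3 bits=0x3 at bit 5: 0x60
kind (3b) val=7 bits=0x7 at bit 2: 0x7c
addr_hi (2b) val=-2 bits=0x2 at bit 0: 0x7e
word = 0x7e → big-endian bytes:
  [0]=0x7e

7e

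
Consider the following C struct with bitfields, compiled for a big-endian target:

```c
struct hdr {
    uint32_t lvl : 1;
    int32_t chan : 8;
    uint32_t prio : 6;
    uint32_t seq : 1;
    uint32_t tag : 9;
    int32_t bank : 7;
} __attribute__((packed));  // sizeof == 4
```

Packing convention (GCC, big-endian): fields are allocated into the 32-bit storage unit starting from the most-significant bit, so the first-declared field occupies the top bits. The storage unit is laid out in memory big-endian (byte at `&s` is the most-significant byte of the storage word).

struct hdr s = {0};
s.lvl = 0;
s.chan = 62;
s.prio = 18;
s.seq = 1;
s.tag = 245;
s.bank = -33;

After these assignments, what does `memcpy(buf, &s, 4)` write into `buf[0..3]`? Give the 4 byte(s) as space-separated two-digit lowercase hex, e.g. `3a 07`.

[31+:1] lvl=0 & 0x1 = 0x0; word=0x00000000
[23+:8] chan=62 & 0xff = 0x3e; word=0x1f000000
[17+:6] prio=18 & 0x3f = 0x12; word=0x1f240000
[16+:1] seq=1 & 0x1 = 0x1; word=0x1f250000
[7+:9] tag=245 & 0x1ff = 0xf5; word=0x1f257a80
[0+:7] bank=-33 & 0x7f = 0x5f; word=0x1f257adf
word = 0x1f257adf → big-endian bytes:
  [0]=0x1f  [1]=0x25  [2]=0x7a  [3]=0xdf

1f 25 7a df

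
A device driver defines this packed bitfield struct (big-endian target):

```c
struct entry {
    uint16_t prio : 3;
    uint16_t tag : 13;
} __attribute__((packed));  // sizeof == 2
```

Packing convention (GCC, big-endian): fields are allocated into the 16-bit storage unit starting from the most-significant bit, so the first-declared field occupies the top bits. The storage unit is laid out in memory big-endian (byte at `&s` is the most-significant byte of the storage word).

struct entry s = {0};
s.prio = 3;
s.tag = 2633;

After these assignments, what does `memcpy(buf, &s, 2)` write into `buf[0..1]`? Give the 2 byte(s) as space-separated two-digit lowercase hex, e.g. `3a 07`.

prio (3b) val=3 bits=0x3 at bit 13: 0x6000
tag (13b) val=2633 bits=0xa49 at bit 0: 0x6a49
word = 0x6a49 → big-endian bytes:
  [0]=0x6a  [1]=0x49

6a 49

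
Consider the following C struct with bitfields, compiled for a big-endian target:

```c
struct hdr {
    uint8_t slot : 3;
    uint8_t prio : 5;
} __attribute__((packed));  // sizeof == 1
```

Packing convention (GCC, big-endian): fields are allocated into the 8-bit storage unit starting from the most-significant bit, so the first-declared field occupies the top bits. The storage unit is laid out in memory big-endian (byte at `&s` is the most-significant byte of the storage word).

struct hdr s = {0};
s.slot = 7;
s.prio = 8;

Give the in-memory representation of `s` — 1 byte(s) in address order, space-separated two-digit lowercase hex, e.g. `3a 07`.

e8

[5+:3] slot=7 & 0x7 = 0x7; word=0xe0
[0+:5] prio=8 & 0x1f = 0x8; word=0xe8
word = 0xe8 → big-endian bytes:
  [0]=0xe8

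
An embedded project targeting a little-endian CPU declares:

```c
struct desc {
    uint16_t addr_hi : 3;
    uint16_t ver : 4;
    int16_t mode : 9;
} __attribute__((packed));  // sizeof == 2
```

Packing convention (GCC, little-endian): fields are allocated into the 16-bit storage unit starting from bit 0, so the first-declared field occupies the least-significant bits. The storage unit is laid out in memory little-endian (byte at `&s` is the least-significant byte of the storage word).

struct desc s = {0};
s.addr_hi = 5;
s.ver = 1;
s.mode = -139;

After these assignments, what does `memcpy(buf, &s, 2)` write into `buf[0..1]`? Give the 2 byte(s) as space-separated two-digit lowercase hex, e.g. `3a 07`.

addr_hi (3b) val=5 bits=0x5 at bit 0: 0x0005
ver (4b) val=1 bits=0x1 at bit 3: 0x000d
mode (9b) val=-139 bits=0x175 at bit 7: 0xba8d
word = 0xba8d → little-endian bytes:
  [0]=0x8d  [1]=0xba

8d ba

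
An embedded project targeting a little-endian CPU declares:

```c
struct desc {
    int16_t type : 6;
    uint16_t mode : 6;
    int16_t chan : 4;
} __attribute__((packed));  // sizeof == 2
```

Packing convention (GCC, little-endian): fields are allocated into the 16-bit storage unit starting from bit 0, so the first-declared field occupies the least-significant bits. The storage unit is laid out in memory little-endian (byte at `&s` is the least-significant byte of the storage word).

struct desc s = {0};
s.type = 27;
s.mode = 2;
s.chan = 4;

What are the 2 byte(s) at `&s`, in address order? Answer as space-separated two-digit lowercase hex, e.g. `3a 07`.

9b 40

type:6 = 27 → 0x1b << 0 → word 0x001b
mode:6 = 2 → 0x2 << 6 → word 0x009b
chan:4 = 4 → 0x4 << 12 → word 0x409b
word = 0x409b → little-endian bytes:
  [0]=0x9b  [1]=0x40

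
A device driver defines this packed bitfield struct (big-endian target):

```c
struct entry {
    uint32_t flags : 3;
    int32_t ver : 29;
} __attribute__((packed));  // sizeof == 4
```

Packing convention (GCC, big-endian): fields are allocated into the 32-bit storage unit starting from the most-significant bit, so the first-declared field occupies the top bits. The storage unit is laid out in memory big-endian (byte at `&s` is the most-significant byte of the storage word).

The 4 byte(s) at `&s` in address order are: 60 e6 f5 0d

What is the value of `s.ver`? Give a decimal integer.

15136013

[0]=0x60 [1]=0xe6 [2]=0xf5 [3]=0x0d (big-endian) → word 0x60e6f50d
flags:3 @ bit 29 → (0x60e6f50d>>29)&0x7 = 0x3
ver:29 @ bit 0 → (0x60e6f50d>>0)&0x1fffffff = 0xe6f50d  ←
ver signed 29b, MSB=0: value = 15136013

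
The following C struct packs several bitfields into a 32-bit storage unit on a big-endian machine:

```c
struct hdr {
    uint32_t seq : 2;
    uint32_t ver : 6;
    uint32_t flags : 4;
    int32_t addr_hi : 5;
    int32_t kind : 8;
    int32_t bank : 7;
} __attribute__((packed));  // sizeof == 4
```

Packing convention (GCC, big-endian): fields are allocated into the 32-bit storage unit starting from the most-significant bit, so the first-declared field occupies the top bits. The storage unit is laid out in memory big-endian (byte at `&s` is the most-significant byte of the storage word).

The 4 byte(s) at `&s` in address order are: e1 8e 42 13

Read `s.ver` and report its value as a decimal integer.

[0]=0xe1 [1]=0x8e [2]=0x42 [3]=0x13 (big-endian) → word 0xe18e4213
seq:2 @ bit 30 → (0xe18e4213>>30)&0x3 = 0x3
ver:6 @ bit 24 → (0xe18e4213>>24)&0x3f = 0x21  ←
flags:4 @ bit 20 → (0xe18e4213>>20)&0xf = 0x8
addr_hi:5 @ bit 15 → (0xe18e4213>>15)&0x1f = 0x1c
kind:8 @ bit 7 → (0xe18e4213>>7)&0xff = 0x84
bank:7 @ bit 0 → (0xe18e4213>>0)&0x7f = 0x13

33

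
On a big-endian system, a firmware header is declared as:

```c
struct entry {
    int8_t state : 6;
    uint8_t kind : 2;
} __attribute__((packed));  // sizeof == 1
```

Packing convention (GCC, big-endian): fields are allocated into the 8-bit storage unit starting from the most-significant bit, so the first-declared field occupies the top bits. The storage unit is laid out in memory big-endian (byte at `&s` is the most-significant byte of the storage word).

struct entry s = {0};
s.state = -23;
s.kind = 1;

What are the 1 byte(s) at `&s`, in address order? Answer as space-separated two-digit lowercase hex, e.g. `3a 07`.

a5

[2+:6] state=-23 & 0x3f = 0x29; word=0xa4
[0+:2] kind=1 & 0x3 = 0x1; word=0xa5
word = 0xa5 → big-endian bytes:
  [0]=0xa5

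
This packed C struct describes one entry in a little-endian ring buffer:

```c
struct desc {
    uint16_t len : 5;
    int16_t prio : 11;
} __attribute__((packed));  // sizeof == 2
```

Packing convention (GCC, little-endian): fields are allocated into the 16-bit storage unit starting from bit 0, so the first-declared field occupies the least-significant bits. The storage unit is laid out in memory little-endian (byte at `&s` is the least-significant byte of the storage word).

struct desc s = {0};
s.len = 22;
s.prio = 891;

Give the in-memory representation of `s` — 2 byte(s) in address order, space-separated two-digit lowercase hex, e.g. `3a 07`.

len:5 = 22 → 0x16 << 0 → word 0x0016
prio:11 = 891 → 0x37b << 5 → word 0x6f76
word = 0x6f76 → little-endian bytes:
  [0]=0x76  [1]=0x6f

76 6f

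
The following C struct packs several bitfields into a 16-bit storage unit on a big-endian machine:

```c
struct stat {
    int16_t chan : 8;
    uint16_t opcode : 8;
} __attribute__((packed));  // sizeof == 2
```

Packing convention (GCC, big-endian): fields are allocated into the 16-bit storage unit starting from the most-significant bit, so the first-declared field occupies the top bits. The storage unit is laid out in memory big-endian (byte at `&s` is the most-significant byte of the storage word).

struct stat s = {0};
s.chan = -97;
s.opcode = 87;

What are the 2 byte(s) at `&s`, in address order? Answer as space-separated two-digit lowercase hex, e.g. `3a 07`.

chan:8 = -97 → 0x9f << 8 → word 0x9f00
opcode:8 = 87 → 0x57 << 0 → word 0x9f57
word = 0x9f57 → big-endian bytes:
  [0]=0x9f  [1]=0x57

9f 57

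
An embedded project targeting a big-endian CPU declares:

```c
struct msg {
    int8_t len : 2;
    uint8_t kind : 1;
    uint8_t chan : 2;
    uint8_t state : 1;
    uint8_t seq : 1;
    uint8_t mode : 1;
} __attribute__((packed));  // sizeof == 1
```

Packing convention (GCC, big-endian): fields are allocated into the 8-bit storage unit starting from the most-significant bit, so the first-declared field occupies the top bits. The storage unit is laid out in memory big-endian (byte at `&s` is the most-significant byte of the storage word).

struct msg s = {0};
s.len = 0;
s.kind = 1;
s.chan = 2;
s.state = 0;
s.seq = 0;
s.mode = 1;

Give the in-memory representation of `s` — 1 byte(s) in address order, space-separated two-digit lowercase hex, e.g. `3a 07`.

31

len (2b) val=0 bits=0x0 at bit 6: 0x00
kind (1b) val=1 bits=0x1 at bit 5: 0x20
chan (2b) val=2 bits=0x2 at bit 3: 0x30
state (1b) val=0 bits=0x0 at bit 2: 0x30
seq (1b) val=0 bits=0x0 at bit 1: 0x30
mode (1b) val=1 bits=0x1 at bit 0: 0x31
word = 0x31 → big-endian bytes:
  [0]=0x31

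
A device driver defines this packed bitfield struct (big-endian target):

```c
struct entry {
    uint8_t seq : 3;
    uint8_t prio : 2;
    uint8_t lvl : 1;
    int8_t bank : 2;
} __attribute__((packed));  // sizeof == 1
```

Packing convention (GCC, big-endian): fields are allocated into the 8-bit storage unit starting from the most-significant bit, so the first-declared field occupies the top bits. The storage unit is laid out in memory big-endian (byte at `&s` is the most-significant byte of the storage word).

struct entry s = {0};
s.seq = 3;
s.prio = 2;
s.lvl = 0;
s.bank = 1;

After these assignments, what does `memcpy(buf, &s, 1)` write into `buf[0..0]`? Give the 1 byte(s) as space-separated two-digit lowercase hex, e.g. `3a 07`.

seq (3b) val=3 bits=0x3 at bit 5: 0x60
prio (2b) val=2 bits=0x2 at bit 3: 0x70
lvl (1b) val=0 bits=0x0 at bit 2: 0x70
bank (2b) val=1 bits=0x1 at bit 0: 0x71
word = 0x71 → big-endian bytes:
  [0]=0x71

71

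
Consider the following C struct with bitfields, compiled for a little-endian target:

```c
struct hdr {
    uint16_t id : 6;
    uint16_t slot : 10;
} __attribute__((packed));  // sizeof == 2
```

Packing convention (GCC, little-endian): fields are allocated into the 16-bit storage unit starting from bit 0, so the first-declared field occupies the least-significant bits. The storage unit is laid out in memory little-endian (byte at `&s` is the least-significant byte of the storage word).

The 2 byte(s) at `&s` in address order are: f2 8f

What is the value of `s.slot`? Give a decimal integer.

[0]=0xf2 [1]=0x8f (little-endian) → word 0x8ff2
id [0+:6] = (word>>0) & 0x3f = 50
slot [6+:10] = (word>>6) & 0x3ff = 575  ←

575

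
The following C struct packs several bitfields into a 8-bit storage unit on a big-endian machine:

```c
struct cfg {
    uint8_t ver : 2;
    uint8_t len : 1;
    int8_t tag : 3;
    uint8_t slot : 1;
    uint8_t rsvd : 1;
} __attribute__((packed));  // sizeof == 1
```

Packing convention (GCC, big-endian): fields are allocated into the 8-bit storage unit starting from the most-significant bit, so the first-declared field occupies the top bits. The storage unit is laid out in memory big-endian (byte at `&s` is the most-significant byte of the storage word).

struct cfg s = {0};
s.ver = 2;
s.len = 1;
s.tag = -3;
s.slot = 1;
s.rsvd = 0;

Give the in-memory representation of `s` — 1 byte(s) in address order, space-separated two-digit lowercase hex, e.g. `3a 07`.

ver:2 = 2 → 0x2 << 6 → word 0x80
len:1 = 1 → 0x1 << 5 → word 0xa0
tag:3 = -3 → 0x5 << 2 → word 0xb4
slot:1 = 1 → 0x1 << 1 → word 0xb6
rsvd:1 = 0 → 0x0 << 0 → word 0xb6
word = 0xb6 → big-endian bytes:
  [0]=0xb6

b6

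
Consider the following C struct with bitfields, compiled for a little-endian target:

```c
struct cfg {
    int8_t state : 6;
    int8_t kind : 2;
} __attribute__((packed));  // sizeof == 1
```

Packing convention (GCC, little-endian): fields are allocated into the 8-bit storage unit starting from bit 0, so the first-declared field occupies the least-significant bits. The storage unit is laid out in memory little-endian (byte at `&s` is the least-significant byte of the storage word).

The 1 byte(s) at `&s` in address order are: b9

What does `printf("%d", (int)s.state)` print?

[0]=0xb9 (little-endian) → word 0xb9
state [0+:6] = (word>>0) & 0x3f = 57  ←
kind [6+:2] = (word>>6) & 0x3 = 2
state signed 6b, MSB=1: 57 - 64 = -7

-7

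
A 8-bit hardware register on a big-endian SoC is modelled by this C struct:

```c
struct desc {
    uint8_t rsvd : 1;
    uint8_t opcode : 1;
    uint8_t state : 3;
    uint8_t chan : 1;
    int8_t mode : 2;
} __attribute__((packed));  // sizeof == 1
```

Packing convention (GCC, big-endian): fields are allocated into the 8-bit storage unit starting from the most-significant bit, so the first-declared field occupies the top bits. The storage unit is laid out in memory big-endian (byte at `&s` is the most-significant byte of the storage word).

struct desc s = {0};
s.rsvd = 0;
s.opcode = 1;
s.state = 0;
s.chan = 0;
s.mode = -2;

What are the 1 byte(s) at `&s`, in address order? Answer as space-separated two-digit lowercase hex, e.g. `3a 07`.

42

[7+:1] rsvd=0 & 0x1 = 0x0; word=0x00
[6+:1] opcode=1 & 0x1 = 0x1; word=0x40
[3+:3] state=0 & 0x7 = 0x0; word=0x40
[2+:1] chan=0 & 0x1 = 0x0; word=0x40
[0+:2] mode=-2 & 0x3 = 0x2; word=0x42
word = 0x42 → big-endian bytes:
  [0]=0x42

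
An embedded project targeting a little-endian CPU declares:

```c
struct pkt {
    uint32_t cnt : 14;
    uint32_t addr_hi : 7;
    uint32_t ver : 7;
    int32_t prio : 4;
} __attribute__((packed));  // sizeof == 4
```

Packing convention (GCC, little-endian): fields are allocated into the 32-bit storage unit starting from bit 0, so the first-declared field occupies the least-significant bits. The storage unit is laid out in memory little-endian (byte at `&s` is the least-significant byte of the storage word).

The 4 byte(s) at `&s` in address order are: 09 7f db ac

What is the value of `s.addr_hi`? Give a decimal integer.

[0]=0x09 [1]=0x7f [2]=0xdb [3]=0xac (little-endian) → word 0xacdb7f09
cnt [0+:14] = (word>>0) & 0x3fff = 16137
addr_hi [14+:7] = (word>>14) & 0x7f = 109  ←
ver [21+:7] = (word>>21) & 0x7f = 102
prio [28+:4] = (word>>28) & 0xf = 10

109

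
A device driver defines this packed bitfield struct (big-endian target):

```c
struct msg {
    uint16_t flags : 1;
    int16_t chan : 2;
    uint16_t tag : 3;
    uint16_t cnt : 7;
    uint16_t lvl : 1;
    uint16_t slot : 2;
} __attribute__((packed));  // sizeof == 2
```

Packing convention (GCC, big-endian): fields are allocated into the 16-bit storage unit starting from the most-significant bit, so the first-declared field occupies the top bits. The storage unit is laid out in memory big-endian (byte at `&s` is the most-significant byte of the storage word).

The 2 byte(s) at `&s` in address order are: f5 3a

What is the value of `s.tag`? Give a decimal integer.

5

[0]=0xf5 [1]=0x3a (big-endian) → word 0xf53a
flags [15+:1] = (word>>15) & 0x1 = 1
chan [13+:2] = (word>>13) & 0x3 = 3
tag [10+:3] = (word>>10) & 0x7 = 5  ←
cnt [3+:7] = (word>>3) & 0x7f = 39
lvl [2+:1] = (word>>2) & 0x1 = 0
slot [0+:2] = (word>>0) & 0x3 = 2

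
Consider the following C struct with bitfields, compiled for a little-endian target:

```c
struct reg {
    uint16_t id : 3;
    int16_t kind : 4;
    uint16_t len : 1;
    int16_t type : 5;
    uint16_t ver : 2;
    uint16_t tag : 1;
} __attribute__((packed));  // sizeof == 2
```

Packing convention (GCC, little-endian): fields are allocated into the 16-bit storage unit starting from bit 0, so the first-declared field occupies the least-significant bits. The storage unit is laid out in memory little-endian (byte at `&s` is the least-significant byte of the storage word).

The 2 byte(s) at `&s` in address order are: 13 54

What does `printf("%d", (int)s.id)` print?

3

[0]=0x13 [1]=0x54 (little-endian) → word 0x5413
id:3 @ bit 0 → (0x5413>>0)&0x7 = 0x3  ←
kind:4 @ bit 3 → (0x5413>>3)&0xf = 0x2
len:1 @ bit 7 → (0x5413>>7)&0x1 = 0x0
type:5 @ bit 8 → (0x5413>>8)&0x1f = 0x14
ver:2 @ bit 13 → (0x5413>>13)&0x3 = 0x2
tag:1 @ bit 15 → (0x5413>>15)&0x1 = 0x0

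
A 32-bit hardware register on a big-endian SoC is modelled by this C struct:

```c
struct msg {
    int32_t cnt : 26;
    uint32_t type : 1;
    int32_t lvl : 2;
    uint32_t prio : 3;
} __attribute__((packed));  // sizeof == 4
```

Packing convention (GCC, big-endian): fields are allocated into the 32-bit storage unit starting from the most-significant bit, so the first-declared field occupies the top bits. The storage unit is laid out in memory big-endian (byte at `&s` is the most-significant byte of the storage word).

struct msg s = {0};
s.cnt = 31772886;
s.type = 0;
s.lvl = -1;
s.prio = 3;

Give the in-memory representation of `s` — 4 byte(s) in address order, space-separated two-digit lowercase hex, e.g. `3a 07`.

cnt:26 = 31772886 → 0x1e4d0d6 << 6 → word 0x79343580
type:1 = 0 → 0x0 << 5 → word 0x79343580
lvl:2 = -1 → 0x3 << 3 → word 0x79343598
prio:3 = 3 → 0x3 << 0 → word 0x7934359b
word = 0x7934359b → big-endian bytes:
  [0]=0x79  [1]=0x34  [2]=0x35  [3]=0x9b

79 34 35 9b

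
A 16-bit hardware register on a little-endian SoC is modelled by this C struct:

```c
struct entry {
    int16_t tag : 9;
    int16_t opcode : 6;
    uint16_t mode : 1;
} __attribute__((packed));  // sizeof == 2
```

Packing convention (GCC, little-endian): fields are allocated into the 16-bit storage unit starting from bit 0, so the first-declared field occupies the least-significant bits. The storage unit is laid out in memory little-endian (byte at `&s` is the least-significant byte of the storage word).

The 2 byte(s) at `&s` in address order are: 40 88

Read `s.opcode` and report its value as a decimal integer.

[0]=0x40 [1]=0x88 (little-endian) → word 0x8840
tag:9 @ bit 0 → (0x8840>>0)&0x1ff = 0x40
opcode:6 @ bit 9 → (0x8840>>9)&0x3f = 0x4  ←
mode:1 @ bit 15 → (0x8840>>15)&0x1 = 0x1
opcode signed 6b, MSB=0: value = 4

4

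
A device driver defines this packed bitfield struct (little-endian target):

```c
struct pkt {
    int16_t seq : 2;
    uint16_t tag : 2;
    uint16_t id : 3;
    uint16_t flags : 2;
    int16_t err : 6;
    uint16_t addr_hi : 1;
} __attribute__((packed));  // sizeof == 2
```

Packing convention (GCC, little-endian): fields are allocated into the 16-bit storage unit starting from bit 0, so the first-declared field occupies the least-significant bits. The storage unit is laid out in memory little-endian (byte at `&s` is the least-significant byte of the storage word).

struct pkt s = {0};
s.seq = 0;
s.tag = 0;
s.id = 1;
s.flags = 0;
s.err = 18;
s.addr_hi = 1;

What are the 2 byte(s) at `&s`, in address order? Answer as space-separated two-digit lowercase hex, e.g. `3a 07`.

seq (2b) val=0 bits=0x0 at bit 0: 0x0000
tag (2b) val=0 bits=0x0 at bit 2: 0x0000
id (3b) val=1 bits=0x1 at bit 4: 0x0010
flags (2b) val=0 bits=0x0 at bit 7: 0x0010
err (6b) val=18 bits=0x12 at bit 9: 0x2410
addr_hi (1b) val=1 bits=0x1 at bit 15: 0xa410
word = 0xa410 → little-endian bytes:
  [0]=0x10  [1]=0xa4

10 a4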